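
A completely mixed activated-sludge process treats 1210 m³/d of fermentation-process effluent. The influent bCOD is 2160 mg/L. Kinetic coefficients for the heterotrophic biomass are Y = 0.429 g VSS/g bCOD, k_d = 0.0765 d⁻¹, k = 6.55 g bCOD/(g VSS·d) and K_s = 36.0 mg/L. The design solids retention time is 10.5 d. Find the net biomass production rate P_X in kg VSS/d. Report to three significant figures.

P_X ≈ 621 kg VSS/d

Effluent substrate depends only on kinetics and SRT: S = K_s(1 + k_d θ_c) / [θ_c(Yk − k_d) − 1] = 36.0 × (1 + 0.0765 × 10.5) / [10.5 × (0.429 × 6.55 − 0.0765) − 1] = 64.92 / 27.70 = 2.343 mg/L.
Correct the yield for decay: Y_obs = Y/(1 + k_d θ_c) = 0.429 / (1 + 0.0765 × 10.5) = 0.429 / 1.803 = 0.2379.
Q·(S₀ − S) = 1210 × (2160 − 2.34) × 10⁻³ = 2611 kg/d removed.
Net biomass production P_X = Y_obs × Q·(S₀ − S) = 0.2379 × 2611 = 621.1 kg VSS/d.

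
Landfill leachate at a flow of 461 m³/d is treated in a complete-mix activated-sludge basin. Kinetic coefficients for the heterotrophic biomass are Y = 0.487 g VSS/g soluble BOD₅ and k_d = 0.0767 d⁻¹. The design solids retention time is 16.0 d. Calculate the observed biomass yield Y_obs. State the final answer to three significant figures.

Observed yield with endogenous decay: Y_obs = Y / (1 + k_d·θ_c) = 0.487 / (1 + 0.0767 × 16.0) = 0.487 / 2.227 = 0.2187 g VSS/g soluble BOD₅.

Y_obs ≈ 0.219 g VSS/g soluble BOD₅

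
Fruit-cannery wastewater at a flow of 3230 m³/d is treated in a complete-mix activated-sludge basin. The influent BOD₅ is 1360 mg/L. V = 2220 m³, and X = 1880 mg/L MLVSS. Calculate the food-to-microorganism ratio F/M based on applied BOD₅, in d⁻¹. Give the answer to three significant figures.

F/M ≈ 1.05 d⁻¹

F/M = applied load / biomass = Q·S₀/(V·X) = 3230 × 1360 / (2220 × 1880) = 1.053 d⁻¹.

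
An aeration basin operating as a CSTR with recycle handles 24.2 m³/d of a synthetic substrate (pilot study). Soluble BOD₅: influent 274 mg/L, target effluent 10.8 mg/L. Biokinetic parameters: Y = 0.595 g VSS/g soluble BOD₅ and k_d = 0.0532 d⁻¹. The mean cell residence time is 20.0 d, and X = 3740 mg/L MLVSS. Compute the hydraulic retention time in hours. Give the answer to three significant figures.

τ ≈ 9.74 h

Rearranging the biomass balance for a CMAS with decay, V = Y·Q·ΔS·θ_c / [X·(1+k_d θ_c)] = 0.595 × 24.2 × (274 − 10.8) × 20.0 / [3740 × (1 + 0.0532 × 20.0)] = 7.58×10^4 / 7719 = 9.819 m³.
Hydraulic retention time τ = V/Q = 9.819 / 24.2 = 0.4057 d = 9.738 h.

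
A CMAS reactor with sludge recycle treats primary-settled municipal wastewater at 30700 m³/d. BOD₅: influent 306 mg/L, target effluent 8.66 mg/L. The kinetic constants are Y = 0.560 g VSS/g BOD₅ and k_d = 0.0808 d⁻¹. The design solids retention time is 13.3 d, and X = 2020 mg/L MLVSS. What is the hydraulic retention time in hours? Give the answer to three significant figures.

τ ≈ 12.7 h

From the SRT design equation V = Y Q (S₀−S) θ_c / [X (1 + k_d θ_c)] = 0.560 × 30700 × (306 − 8.66) × 13.3 / [2020 × (1 + 0.0808 × 13.3)] = 6.8×10^7 / 4191 = 16223 m³.
τ = V/Q = 16223/30700 = 0.5284 d, or 12.68 h.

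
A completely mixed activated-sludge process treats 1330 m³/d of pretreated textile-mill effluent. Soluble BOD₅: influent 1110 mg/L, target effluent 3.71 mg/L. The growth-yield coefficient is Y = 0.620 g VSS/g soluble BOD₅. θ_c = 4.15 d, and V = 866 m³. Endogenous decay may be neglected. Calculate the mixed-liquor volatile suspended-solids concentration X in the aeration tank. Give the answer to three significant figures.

Without decay, X = Y Q (S₀−S) θ_c / V = 0.620 × 1330 × (1110 − 3.71) × 4.15 / 866 = 4372 mg/L.

X ≈ 4370 mg/L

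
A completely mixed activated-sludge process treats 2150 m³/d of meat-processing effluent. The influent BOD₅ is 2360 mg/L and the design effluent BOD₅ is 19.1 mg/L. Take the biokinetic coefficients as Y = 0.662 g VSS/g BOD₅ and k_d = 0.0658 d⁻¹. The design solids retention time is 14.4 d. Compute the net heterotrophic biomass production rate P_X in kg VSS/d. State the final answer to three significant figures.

P_X ≈ 1710 kg VSS/d

Correct the yield for decay: Y_obs = Y/(1 + k_d θ_c) = 0.662 / (1 + 0.0658 × 14.4) = 0.662 / 1.948 = 0.3399.
Substrate removed = Q·(S₀ − S) = 2150 m³/d × (2360 − 19.1) g/m³ = 5.03×10^6 g/d = 5033 kg/d.
Biomass produced: P_X = Y_obs·Q·ΔS = 0.3399 × 5033 ≈ 1711 kg VSS/d.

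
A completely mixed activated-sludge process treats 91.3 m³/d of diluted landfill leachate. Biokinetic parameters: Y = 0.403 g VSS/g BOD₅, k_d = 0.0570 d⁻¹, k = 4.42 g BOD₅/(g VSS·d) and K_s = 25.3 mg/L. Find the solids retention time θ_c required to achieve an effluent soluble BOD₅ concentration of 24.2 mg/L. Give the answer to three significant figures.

θ_c ≈ 1.23 d

Specific growth rate at S = 24.2 mg/L: μ = YkS/(K_s+S) = 0.403·4.42·24.2/(25.3+24.2) = 0.8708 d⁻¹.
1/θ_c = 0.8708 − 0.0570 = 0.8138 d⁻¹, so θ_c = 1.229 d.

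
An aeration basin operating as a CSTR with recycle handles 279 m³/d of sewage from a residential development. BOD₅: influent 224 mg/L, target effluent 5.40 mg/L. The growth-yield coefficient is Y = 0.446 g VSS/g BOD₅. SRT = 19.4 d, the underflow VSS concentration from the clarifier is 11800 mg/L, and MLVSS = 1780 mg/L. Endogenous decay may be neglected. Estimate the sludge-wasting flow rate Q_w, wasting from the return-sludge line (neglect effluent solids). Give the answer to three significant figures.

With k_d = 0 the design equation reduces to V = Y Q (S₀−S) θ_c / X = 0.446 × 279 × (224 − 5.40) × 19.4 / 1780 = 296.5 m³.
θ_c = V·X/(Q_w·X_r) when wasting from the recycle, so Q_w = V·X/(θ_c·X_r) = 296.5 × 1780 / (19.4 × 11800) = 2.305 m³/d.

Q_w ≈ 2.31 m³/d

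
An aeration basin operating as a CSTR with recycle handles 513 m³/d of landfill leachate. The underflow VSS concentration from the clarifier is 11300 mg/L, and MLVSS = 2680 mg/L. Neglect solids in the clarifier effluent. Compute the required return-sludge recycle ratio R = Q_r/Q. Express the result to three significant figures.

Mass balance around the secondary clarifier (neglecting effluent solids): R = X / (X_r − X) = 2680 / (11300 − 2680) = 0.3109.

R ≈ 0.311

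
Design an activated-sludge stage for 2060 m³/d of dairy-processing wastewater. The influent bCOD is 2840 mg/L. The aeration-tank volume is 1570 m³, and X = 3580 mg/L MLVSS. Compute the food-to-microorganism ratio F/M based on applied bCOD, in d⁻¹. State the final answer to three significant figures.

Food-to-microorganism ratio F/M = Q S₀ / (V X) = 2060 × 2840 / (1570 × 3580) = 1.041 d⁻¹.

F/M ≈ 1.04 d⁻¹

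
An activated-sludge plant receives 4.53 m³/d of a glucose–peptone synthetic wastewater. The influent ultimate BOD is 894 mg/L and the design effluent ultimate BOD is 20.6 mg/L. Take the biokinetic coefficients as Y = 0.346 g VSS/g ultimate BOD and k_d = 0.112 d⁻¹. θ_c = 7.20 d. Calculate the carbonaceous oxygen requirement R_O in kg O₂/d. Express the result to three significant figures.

R_O ≈ 2.88 kg O₂/d

The observed yield is Y_obs = Y/(1 + k_d·θ_c) = 0.346 / (1 + 0.112 × 7.20) = 0.346 / 1.806 = 0.1915 g VSS per g ultimate BOD removed.
Mass of ultimate BOD removed per day: Q(S₀ − S) = 4.53 × 873.4 g/m³ = 3.957 kg/d.
Net sludge production P_X = 0.1915 × 3.957 = 0.7578 kg VSS/d.
R_O = Q·(S₀ − S) − 1.42·P_X = 3.957 − 1.42 × 0.7578 = 2.880 kg O₂/d.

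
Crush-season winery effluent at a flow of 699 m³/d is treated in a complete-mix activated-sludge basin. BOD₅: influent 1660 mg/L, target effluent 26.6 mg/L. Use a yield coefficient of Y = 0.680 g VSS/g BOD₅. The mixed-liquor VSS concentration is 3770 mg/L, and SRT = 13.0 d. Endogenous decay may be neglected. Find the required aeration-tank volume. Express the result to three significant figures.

V ≈ 2680 m³

With k_d = 0 the design equation reduces to V = Y Q (S₀−S) θ_c / X = 0.680 × 699 × (1660 − 26.6) × 13.0 / 3770 = 2677 m³.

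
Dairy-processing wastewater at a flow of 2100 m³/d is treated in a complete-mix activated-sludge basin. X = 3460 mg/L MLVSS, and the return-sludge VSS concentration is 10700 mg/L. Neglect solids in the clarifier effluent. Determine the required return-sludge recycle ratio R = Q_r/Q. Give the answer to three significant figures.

R ≈ 0.478

Mass balance around the secondary clarifier (neglecting effluent solids): R = X / (X_r − X) = 3460 / (10700 − 3460) = 0.4779.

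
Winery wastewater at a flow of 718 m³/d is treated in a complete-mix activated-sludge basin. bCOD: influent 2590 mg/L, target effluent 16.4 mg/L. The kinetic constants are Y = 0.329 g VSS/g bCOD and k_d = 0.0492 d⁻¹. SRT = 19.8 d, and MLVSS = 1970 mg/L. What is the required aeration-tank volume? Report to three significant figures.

Rearranging the biomass balance for a CMAS with decay, V = Y·Q·ΔS·θ_c / [X·(1+k_d θ_c)] = 0.329 × 718 × (2590 − 16.4) × 19.8 / [1970 × (1 + 0.0492 × 19.8)] = 1.2×10^7 / 3889 = 3095 m³.

V ≈ 3100 m³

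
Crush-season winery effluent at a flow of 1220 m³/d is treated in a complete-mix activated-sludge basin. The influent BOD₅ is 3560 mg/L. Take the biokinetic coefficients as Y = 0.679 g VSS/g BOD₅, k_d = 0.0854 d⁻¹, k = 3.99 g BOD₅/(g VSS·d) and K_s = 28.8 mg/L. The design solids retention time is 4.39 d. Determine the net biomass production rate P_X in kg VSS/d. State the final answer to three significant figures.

From the Monod/SRT balance for a CMAS, S = K_s·(1+k_d θ_c)/[θ_c·(Y k − k_d) − 1] = 28.8 × (1 + 0.0854 × 4.39) / [4.39 × (0.679 × 3.99 − 0.0854) − 1] = 39.60 / 10.52 = 3.765 mg/L.
Correct the yield for decay: Y_obs = Y/(1 + k_d θ_c) = 0.679 / (1 + 0.0854 × 4.39) = 0.679 / 1.375 = 0.4939.
Mass of BOD₅ removed per day: Q(S₀ − S) = 1220 × 3556 g/m³ = 4339 kg/d.
Biomass produced: P_X = Y_obs·Q·ΔS = 0.4939 × 4339 ≈ 2143 kg VSS/d.

P_X ≈ 2140 kg VSS/d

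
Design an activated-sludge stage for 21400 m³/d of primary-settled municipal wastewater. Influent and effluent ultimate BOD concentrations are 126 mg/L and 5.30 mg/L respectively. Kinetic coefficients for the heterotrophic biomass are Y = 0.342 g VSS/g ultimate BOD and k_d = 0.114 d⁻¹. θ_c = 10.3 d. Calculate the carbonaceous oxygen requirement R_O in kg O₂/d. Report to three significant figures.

R_O ≈ 2010 kg O₂/d

Correct the yield for decay: Y_obs = Y/(1 + k_d θ_c) = 0.342 / (1 + 0.114 × 10.3) = 0.342 / 2.174 = 0.1573.
ΔS = 126 − 5.30 = 120.7 mg/L, so the substrate removal rate is 21400 × 120.7/1000 = 2583 kg ultimate BOD/d.
Biomass synthesised: P_X = Y_obs × 2583 = 406.3 kg VSS/d.
R_O = Q·(S₀ − S) − 1.42·P_X = 2583 − 1.42 × 406.3 = 2006 kg O₂/d.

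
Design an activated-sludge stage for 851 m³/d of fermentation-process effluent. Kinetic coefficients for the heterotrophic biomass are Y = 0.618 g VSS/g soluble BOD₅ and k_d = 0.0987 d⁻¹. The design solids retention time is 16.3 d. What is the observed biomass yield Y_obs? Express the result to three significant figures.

Observed yield with endogenous decay: Y_obs = Y / (1 + k_d·θ_c) = 0.618 / (1 + 0.0987 × 16.3) = 0.618 / 2.609 = 0.2369 g VSS/g soluble BOD₅.

Y_obs ≈ 0.237 g VSS/g soluble BOD₅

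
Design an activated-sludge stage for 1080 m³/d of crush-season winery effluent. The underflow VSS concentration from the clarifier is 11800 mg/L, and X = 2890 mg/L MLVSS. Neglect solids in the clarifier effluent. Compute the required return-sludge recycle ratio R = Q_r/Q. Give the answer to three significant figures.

Mass balance around the secondary clarifier (neglecting effluent solids): R = X / (X_r − X) = 2890 / (11800 − 2890) = 0.3244.

R ≈ 0.324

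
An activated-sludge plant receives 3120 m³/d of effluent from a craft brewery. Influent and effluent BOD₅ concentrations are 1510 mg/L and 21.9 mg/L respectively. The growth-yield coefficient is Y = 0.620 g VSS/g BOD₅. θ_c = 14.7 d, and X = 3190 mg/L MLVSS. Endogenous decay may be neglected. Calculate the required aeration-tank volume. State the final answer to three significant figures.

V ≈ 13300 m³

Biomass mass balance (decay neglected): V·X = Y·Q·(S₀ − S)·θ_c, so V = 0.620 × 3120 × (1510 − 21.9) × 14.7 / 3190 = 13265 m³.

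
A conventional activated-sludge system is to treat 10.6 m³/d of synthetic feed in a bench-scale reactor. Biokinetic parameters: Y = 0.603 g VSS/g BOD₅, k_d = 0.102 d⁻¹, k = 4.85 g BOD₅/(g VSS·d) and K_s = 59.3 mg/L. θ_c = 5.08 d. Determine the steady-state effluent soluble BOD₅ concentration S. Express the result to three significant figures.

S ≈ 6.75 mg/L

Effluent substrate depends only on kinetics and SRT: S = K_s(1 + k_d θ_c) / [θ_c(Yk − k_d) − 1] = 59.3 × (1 + 0.102 × 5.08) / [5.08 × (0.603 × 4.85 − 0.102) − 1] = 90.03 / 13.34 = 6.749 mg/L.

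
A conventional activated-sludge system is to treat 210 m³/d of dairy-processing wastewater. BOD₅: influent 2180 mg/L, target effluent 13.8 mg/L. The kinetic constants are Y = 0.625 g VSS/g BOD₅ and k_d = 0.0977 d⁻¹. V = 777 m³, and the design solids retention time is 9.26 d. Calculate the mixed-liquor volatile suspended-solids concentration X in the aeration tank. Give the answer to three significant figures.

From V·X·(1 + k_d·θ_c) = Y·Q·(S₀ − S)·θ_c: X = 0.625 × 210 × (2180 − 13.8) × 9.26 / [777 × (1 + 0.0977 × 9.26)] = 1779 mg/L.

X ≈ 1780 mg/L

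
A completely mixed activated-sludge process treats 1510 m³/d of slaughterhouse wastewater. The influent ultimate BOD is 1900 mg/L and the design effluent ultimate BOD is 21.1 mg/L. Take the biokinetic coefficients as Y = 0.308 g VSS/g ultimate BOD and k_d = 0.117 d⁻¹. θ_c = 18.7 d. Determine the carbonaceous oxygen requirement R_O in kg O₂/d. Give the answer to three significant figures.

Observed yield with endogenous decay: Y_obs = Y / (1 + k_d·θ_c) = 0.308 / (1 + 0.117 × 18.7) = 0.308 / 3.188 = 0.09662 g VSS/g ultimate BOD.
Q·(S₀ − S) = 1510 × (1900 − 21.1) × 10⁻³ = 2837 kg/d removed.
Net sludge production P_X = 0.09662 × 2837 = 274.1 kg VSS/d.
Carbonaceous O₂ demand = substrate oxidised − cell-mass equivalent = 2837 − 1.42 × 274.1 = 2448 kg O₂/d.

R_O ≈ 2450 kg O₂/d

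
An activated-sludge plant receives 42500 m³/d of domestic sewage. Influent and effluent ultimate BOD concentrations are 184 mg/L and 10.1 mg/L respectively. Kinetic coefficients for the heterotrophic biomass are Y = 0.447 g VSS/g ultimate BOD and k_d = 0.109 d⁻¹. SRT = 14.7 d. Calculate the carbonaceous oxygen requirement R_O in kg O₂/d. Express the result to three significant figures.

Correct the yield for decay: Y_obs = Y/(1 + k_d θ_c) = 0.447 / (1 + 0.109 × 14.7) = 0.447 / 2.602 = 0.1718.
Q·(S₀ − S) = 42500 × (184 − 10.1) × 10⁻³ = 7391 kg/d removed.
P_X = Y_obs·Q·(S₀ − S) = 0.1718 × 7391 = 1270 kg VSS/d.
R_O = Q·ΔS − 1.42 P_X = 7391 − 1803 = 5588 kg O₂/d.

R_O ≈ 5590 kg O₂/d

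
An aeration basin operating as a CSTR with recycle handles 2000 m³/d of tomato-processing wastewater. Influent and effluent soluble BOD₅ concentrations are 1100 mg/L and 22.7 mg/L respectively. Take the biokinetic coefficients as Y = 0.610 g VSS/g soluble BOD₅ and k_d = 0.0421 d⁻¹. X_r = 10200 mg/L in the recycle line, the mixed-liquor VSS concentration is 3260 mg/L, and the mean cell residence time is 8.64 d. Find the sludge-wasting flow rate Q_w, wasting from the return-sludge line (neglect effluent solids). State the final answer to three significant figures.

Q_w ≈ 94.5 m³/d

Rearranging the biomass balance for a CMAS with decay, V = Y·Q·ΔS·θ_c / [X·(1+k_d θ_c)] = 0.610 × 2000 × (1100 − 22.7) × 8.64 / [3260 × (1 + 0.0421 × 8.64)] = 1.14×10^7 / 4446 = 2554 m³.
θ_c = V·X/(Q_w·X_r) when wasting from the recycle, so Q_w = V·X/(θ_c·X_r) = 2554 × 3260 / (8.64 × 10200) = 94.49 m³/d.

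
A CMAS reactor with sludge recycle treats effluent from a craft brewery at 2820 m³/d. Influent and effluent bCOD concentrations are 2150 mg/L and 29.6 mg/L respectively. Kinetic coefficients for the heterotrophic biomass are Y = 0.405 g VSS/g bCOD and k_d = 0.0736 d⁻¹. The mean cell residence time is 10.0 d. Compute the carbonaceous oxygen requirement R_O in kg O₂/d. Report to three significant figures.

R_O ≈ 4000 kg O₂/d

The observed yield is Y_obs = Y/(1 + k_d·θ_c) = 0.405 / (1 + 0.0736 × 10.0) = 0.405 / 1.736 = 0.2333 g VSS per g bCOD removed.
Mass of bCOD removed per day: Q(S₀ − S) = 2820 × 2120 g/m³ = 5980 kg/d.
P_X = Y_obs·Q·(S₀ − S) = 0.2333 × 5980 = 1395 kg VSS/d.
Carbonaceous O₂ demand = substrate oxidised − cell-mass equivalent = 5980 − 1.42 × 1395 = 3999 kg O₂/d.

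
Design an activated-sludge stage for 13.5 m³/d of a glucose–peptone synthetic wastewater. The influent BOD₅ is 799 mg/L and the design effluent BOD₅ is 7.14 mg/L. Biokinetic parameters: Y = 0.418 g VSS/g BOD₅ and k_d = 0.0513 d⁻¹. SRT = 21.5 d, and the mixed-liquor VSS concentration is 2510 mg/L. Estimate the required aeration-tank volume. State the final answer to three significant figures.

V ≈ 18.2 m³

Rearranging the biomass balance for a CMAS with decay, V = Y·Q·ΔS·θ_c / [X·(1+k_d θ_c)] = 0.418 × 13.5 × (799 − 7.14) × 21.5 / [2510 × (1 + 0.0513 × 21.5)] = 9.61×10^4 / 5278 = 18.20 m³.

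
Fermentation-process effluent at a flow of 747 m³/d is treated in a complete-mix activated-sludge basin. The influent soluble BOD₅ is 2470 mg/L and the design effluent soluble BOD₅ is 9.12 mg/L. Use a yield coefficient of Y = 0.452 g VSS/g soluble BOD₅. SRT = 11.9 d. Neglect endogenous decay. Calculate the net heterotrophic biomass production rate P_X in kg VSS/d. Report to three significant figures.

P_X ≈ 831 kg VSS/d

With endogenous decay neglected, the observed yield equals the true yield: Y_obs = Y = 0.452 g VSS/g soluble BOD₅.
ΔS = 2470 − 9.12 = 2461 mg/L, so the substrate removal rate is 747 × 2461/1000 = 1838 kg soluble BOD₅/d.
So the net sludge growth is P_X = 0.4520 × 1838 = 830.9 kg VSS/d.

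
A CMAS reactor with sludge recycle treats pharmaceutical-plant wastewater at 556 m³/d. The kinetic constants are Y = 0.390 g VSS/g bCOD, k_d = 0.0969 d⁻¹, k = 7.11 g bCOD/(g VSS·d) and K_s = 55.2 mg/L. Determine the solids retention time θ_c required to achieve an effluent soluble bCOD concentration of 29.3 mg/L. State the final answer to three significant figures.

θ_c ≈ 1.16 d

From 1/θ_c = Y·k·S/(K_s + S) − k_d: Y·k·S/(K_s+S) = 0.390 × 7.11 × 29.3 / (55.2 + 29.3) = 0.9615 d⁻¹.
Then 1/θ_c = μ − k_d = 0.9615 − 0.0969 = 0.8646 d⁻¹, giving θ_c = 1.157 d.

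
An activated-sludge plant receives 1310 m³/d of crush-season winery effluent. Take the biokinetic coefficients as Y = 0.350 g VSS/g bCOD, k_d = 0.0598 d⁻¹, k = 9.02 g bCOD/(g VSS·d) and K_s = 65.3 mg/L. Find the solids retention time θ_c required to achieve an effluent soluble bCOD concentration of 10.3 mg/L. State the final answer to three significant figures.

θ_c ≈ 2.70 d

From 1/θ_c = Y·k·S/(K_s + S) − k_d: Y·k·S/(K_s+S) = 0.350 × 9.02 × 10.3 / (65.3 + 10.3) = 0.4301 d⁻¹.
Then 1/θ_c = μ − k_d = 0.4301 − 0.0598 = 0.3703 d⁻¹, giving θ_c = 2.700 d.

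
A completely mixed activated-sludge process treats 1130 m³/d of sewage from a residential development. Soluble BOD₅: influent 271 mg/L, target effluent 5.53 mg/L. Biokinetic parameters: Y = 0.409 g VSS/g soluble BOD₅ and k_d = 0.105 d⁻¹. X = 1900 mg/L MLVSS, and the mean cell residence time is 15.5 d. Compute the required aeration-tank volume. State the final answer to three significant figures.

Rearranging the biomass balance for a CMAS with decay, V = Y·Q·ΔS·θ_c / [X·(1+k_d θ_c)] = 0.409 × 1130 × (271 − 5.53) × 15.5 / [1900 × (1 + 0.105 × 15.5)] = 1.9×10^6 / 4992 = 380.9 m³.

V ≈ 381 m³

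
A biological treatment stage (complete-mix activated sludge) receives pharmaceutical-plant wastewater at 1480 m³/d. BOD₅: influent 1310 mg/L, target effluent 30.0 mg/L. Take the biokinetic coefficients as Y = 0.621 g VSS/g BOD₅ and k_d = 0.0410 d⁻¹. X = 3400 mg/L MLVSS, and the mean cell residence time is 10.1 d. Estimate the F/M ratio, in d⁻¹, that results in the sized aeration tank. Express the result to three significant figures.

Steady-state biomass mass balance: V·X·(1 + k_d·θ_c) = Y·Q·(S₀ − S)·θ_c, so V = 0.621 × 1480 × (1310 − 30.0) × 10.1 / [3400 × (1 + 0.0410 × 10.1)] = 1.19×10^7 / 4808 = 2471 m³.
F/M = Q·S₀ / (V·X) = 1480 × 1310 / (2471 × 3400) = 0.2307 g BOD₅·(g VSS·d)⁻¹.

F/M ≈ 0.231 d⁻¹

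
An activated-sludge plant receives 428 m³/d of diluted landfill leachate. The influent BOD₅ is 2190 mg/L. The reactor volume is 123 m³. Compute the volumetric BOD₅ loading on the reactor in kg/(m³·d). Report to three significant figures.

Volumetric loading L_v = Q·S₀ / V = 428 × 2190 g/m³ / 123.0 m³ = 7620 g/(m³·d) = 7.620 kg BOD₅/(m³·d).

L_v ≈ 7.62 kg BOD₅/(m³·d)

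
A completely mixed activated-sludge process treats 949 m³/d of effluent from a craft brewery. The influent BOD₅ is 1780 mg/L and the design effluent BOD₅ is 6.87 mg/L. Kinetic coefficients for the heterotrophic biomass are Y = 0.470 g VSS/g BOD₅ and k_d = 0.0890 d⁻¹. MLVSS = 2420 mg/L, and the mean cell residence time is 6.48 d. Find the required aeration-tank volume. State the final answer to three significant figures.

V ≈ 1340 m³

Steady-state biomass mass balance: V·X·(1 + k_d·θ_c) = Y·Q·(S₀ − S)·θ_c, so V = 0.470 × 949 × (1780 − 6.87) × 6.48 / [2420 × (1 + 0.0890 × 6.48)] = 5.12×10^6 / 3816 = 1343 m³.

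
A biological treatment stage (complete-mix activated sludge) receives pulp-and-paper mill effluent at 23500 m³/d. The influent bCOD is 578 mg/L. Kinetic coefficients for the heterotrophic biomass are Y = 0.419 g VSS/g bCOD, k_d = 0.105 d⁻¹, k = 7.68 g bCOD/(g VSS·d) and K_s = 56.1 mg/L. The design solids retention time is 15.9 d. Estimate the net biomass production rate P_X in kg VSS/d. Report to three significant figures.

For a completely mixed reactor with recycle the Lawrence–McCarty relation gives S = K_s·(1 + k_d·θ_c) / [θ_c·(Y·k − k_d) − 1] = 56.1 × (1 + 0.105 × 15.9) / [15.9 × (0.419 × 7.68 − 0.105) − 1] = 149.8 / 48.50 = 3.088 mg/L.
Correct the yield for decay: Y_obs = Y/(1 + k_d θ_c) = 0.419 / (1 + 0.105 × 15.9) = 0.419 / 2.670 = 0.1570.
Q·(S₀ − S) = 23500 × (578 − 3.09) × 10⁻³ = 13510 kg/d removed.
Biomass produced: P_X = Y_obs·Q·ΔS = 0.1570 × 13510 ≈ 2121 kg VSS/d.

P_X ≈ 2120 kg VSS/d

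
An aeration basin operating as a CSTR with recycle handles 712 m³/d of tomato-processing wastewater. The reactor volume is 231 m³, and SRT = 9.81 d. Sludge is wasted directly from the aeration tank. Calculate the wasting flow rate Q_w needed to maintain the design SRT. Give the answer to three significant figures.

Q_w ≈ 23.5 m³/d

Wasting from the aeration tank: Q_w = V / θ_c = 231.0 / 9.81 = 23.55 m³/d.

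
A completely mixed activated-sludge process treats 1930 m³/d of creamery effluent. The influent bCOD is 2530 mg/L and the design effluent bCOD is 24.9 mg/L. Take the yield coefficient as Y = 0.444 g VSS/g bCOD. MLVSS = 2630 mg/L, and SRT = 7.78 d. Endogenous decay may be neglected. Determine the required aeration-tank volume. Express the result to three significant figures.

With k_d = 0 the design equation reduces to V = Y Q (S₀−S) θ_c / X = 0.444 × 1930 × (2530 − 24.9) × 7.78 / 2630 = 6350 m³.

V ≈ 6350 m³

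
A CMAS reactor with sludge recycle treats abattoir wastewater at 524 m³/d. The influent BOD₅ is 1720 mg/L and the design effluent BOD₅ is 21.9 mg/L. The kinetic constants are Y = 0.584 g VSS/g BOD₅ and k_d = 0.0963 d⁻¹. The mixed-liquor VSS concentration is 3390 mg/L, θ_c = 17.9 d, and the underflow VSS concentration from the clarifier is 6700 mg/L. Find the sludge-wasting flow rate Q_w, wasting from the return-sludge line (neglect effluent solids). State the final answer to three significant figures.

Q_w ≈ 28.5 m³/d

Rearranging the biomass balance for a CMAS with decay, V = Y·Q·ΔS·θ_c / [X·(1+k_d θ_c)] = 0.584 × 524 × (1720 − 21.9) × 17.9 / [3390 × (1 + 0.0963 × 17.9)] = 9.3×10^6 / 9234 = 1007 m³.
Q_w = (V·X)/(θ_c X_r) = 1007 × 3390 / (17.9 × 6700) = 28.47 m³/d.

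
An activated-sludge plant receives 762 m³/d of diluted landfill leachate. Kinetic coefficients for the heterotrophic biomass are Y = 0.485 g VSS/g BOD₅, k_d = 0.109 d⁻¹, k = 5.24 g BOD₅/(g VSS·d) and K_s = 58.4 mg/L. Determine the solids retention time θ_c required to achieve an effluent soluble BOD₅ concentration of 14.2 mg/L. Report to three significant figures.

At the target effluent, Y k S/(K_s+S) = 0.485×5.24×14.2/72.60 = 0.4971 d⁻¹.
1/θ_c = 0.4971 − 0.109 = 0.3881 d⁻¹, so θ_c = 2.577 d.

θ_c ≈ 2.58 d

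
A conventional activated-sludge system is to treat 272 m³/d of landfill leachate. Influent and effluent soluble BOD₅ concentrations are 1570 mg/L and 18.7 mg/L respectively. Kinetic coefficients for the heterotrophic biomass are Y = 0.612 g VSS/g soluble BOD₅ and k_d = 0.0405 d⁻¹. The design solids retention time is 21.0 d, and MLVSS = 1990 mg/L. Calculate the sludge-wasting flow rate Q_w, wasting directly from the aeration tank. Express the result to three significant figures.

Q_w ≈ 70.1 m³/d

From the SRT design equation V = Y Q (S₀−S) θ_c / [X (1 + k_d θ_c)] = 0.612 × 272 × (1570 − 18.7) × 21.0 / [1990 × (1 + 0.0405 × 21.0)] = 5.42×10^6 / 3682 = 1473 m³.
Wasting from the aeration tank: Q_w = V / θ_c = 1473 / 21.0 = 70.13 m³/d.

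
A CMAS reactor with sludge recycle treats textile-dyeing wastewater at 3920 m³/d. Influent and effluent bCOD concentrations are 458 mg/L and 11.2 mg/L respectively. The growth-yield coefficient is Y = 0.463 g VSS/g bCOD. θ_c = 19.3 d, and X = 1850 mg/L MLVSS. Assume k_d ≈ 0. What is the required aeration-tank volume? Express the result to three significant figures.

Biomass mass balance (decay neglected): V·X = Y·Q·(S₀ − S)·θ_c, so V = 0.463 × 3920 × (458 − 11.2) × 19.3 / 1850 = 8460 m³.

V ≈ 8460 m³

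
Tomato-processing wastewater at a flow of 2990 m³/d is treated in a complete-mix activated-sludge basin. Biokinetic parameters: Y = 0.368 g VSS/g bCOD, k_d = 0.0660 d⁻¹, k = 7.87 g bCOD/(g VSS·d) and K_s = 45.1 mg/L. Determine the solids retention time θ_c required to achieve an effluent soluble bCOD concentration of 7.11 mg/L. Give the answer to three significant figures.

At the target effluent, Y k S/(K_s+S) = 0.368×7.87×7.11/52.21 = 0.3944 d⁻¹.
θ_c = 1/(μ − k_d) = 1/(0.3944 − 0.0660) = 1/0.3284 = 3.045 d.

θ_c ≈ 3.05 d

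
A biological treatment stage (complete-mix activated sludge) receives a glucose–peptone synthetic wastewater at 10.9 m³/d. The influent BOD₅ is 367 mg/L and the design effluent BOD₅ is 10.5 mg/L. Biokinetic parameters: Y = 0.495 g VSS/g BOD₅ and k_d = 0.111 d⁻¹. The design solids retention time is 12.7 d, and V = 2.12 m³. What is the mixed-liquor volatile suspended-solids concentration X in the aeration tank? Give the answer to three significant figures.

X ≈ 4780 mg/L

X = Y·Q·ΔS·θ_c / [V·(1 + k_d θ_c)] = 0.495 × 10.9 × (367 − 10.5) × 12.7 / [2.12 × (1 + 0.111 × 12.7)] = 4782 mg/L.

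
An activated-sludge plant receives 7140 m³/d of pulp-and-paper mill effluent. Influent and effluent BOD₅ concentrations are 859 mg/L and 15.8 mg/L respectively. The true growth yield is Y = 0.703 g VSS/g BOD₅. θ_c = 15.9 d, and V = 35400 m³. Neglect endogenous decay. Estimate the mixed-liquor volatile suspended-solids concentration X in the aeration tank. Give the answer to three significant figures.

X = Y·Q·ΔS·θ_c / V = 0.703 × 7140 × (859 − 15.8) × 15.9 / 35400 = 1901 mg/L.

X ≈ 1900 mg/L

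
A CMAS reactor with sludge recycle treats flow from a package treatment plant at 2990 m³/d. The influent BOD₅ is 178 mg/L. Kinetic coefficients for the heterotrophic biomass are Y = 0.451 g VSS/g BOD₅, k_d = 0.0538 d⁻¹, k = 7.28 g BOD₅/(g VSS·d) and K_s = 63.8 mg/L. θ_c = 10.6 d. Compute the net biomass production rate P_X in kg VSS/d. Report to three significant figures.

From the Monod/SRT balance for a CMAS, S = K_s·(1+k_d θ_c)/[θ_c·(Y k − k_d) − 1] = 63.8 × (1 + 0.0538 × 10.6) / [10.6 × (0.451 × 7.28 − 0.0538) − 1] = 100.2 / 33.23 = 3.015 mg/L.
Y_obs = Y / (1 + k_d θ_c) = 0.451 / (1 + 0.0538 × 10.6) = 0.451 / 1.570 = 0.2872.
ΔS = 178 − 3.01 = 175.0 mg/L, so the substrate removal rate is 2990 × 175.0/1000 = 523.2 kg BOD₅/d.
So the net sludge growth is P_X = 0.2872 × 523.2 = 150.3 kg VSS/d.

P_X ≈ 150 kg VSS/d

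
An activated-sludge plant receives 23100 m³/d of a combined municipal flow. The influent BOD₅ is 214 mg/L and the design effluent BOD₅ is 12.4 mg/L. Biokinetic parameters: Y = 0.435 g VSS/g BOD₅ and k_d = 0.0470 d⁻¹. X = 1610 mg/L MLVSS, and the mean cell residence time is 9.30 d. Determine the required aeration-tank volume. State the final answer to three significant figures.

V ≈ 8140 m³

Rearranging the biomass balance for a CMAS with decay, V = Y·Q·ΔS·θ_c / [X·(1+k_d θ_c)] = 0.435 × 23100 × (214 − 12.4) × 9.30 / [1610 × (1 + 0.0470 × 9.30)] = 1.88×10^7 / 2314 = 8143 m³.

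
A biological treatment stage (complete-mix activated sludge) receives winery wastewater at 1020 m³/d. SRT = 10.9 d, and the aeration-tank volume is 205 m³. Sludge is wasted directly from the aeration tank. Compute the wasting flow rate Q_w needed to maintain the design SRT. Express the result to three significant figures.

Q_w ≈ 18.8 m³/d

With mixed-liquor wasting, θ_c = V/Q_w, so Q_w = V/θ_c = 205.0/10.9 = 18.81 m³/d.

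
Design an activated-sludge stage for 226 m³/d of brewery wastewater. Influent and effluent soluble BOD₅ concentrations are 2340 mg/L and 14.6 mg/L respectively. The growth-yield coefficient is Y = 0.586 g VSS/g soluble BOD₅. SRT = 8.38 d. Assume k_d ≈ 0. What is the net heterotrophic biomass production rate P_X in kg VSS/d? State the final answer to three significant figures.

P_X ≈ 308 kg VSS/d

With endogenous decay neglected, the observed yield equals the true yield: Y_obs = Y = 0.586 g VSS/g soluble BOD₅.
Mass of soluble BOD₅ removed per day: Q(S₀ − S) = 226 × 2325 g/m³ = 525.5 kg/d.
Net biomass production P_X = Y_obs × Q·(S₀ − S) = 0.5860 × 525.5 = 308.0 kg VSS/d.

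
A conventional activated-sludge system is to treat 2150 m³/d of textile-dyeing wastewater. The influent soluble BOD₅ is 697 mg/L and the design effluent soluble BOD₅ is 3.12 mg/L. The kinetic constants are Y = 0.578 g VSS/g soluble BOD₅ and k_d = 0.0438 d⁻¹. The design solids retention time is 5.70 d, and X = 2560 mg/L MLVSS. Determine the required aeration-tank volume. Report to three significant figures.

From the SRT design equation V = Y Q (S₀−S) θ_c / [X (1 + k_d θ_c)] = 0.578 × 2150 × (697 − 3.12) × 5.70 / [2560 × (1 + 0.0438 × 5.70)] = 4.92×10^6 / 3199 = 1536 m³.

V ≈ 1540 m³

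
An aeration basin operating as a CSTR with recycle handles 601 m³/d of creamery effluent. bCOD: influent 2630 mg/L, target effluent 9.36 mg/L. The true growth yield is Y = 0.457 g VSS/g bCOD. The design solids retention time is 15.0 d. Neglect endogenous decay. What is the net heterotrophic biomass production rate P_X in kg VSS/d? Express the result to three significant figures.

P_X ≈ 720 kg VSS/d

No decay correction is needed, so Y_obs = Y = 0.457.
ΔS = 2630 − 9.36 = 2621 mg/L, so the substrate removal rate is 601 × 2621/1000 = 1575 kg bCOD/d.
Biomass produced: P_X = Y_obs·Q·ΔS = 0.4570 × 1575 ≈ 719.8 kg VSS/d.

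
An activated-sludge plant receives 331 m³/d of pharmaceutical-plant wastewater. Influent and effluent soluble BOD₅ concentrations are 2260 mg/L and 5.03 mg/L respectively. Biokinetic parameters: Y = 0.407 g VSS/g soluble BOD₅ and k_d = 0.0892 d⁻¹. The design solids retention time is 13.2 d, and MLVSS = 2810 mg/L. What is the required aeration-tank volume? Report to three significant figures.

Rearranging the biomass balance for a CMAS with decay, V = Y·Q·ΔS·θ_c / [X·(1+k_d θ_c)] = 0.407 × 331 × (2260 − 5.03) × 13.2 / [2810 × (1 + 0.0892 × 13.2)] = 4.01×10^6 / 6119 = 655.4 m³.

V ≈ 655 m³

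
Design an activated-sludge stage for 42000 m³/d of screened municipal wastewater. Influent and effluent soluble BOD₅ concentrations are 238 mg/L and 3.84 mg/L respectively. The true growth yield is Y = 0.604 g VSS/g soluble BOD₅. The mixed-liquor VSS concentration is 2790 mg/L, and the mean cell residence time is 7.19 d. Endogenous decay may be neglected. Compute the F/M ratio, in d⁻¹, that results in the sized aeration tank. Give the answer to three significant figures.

F/M ≈ 0.234 d⁻¹

V·X = Y·Q·ΔS·θ_c gives V = 0.604 × 42000 × (238 − 3.84) × 7.19 / 2790 = 15308 m³.
F/M = applied load / biomass = Q·S₀/(V·X) = 42000 × 238 / (15308 × 2790) = 0.2340 d⁻¹.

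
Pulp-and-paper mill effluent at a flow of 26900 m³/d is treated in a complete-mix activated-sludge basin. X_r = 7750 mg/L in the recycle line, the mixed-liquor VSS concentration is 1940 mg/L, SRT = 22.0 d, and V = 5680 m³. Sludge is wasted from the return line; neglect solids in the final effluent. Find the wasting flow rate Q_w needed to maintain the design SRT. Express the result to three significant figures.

Q_w ≈ 64.6 m³/d

Wasting from the return line (neglecting effluent solids): Q_w = V·X / (θ_c·X_r) = 5680 × 1940 / (22.0 × 7750) = 64.63 m³/d.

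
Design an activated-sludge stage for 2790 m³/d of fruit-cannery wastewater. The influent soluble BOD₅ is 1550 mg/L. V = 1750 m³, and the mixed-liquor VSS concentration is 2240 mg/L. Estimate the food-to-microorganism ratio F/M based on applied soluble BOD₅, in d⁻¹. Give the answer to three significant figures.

Food-to-microorganism ratio F/M = Q S₀ / (V X) = 2790 × 1550 / (1750 × 2240) = 1.103 d⁻¹.

F/M ≈ 1.10 d⁻¹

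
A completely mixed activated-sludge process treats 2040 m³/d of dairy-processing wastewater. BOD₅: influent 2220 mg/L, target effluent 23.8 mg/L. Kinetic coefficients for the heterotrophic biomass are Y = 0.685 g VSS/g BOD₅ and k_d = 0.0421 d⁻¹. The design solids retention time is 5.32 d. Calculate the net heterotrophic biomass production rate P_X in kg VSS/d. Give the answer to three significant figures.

The observed yield is Y_obs = Y/(1 + k_d·θ_c) = 0.685 / (1 + 0.0421 × 5.32) = 0.685 / 1.224 = 0.5597 g VSS per g BOD₅ removed.
Mass of BOD₅ removed per day: Q(S₀ − S) = 2040 × 2196 g/m³ = 4480 kg/d.
Biomass produced: P_X = Y_obs·Q·ΔS = 0.5597 × 4480 ≈ 2507 kg VSS/d.

P_X ≈ 2510 kg VSS/d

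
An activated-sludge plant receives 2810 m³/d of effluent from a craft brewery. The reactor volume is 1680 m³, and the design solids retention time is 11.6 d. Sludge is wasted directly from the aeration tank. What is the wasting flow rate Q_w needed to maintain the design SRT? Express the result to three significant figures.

For wasting at MLVSS concentration, Q_w = V/θ_c = 1680/11.6 = 144.8 m³/d.

Q_w ≈ 145 m³/d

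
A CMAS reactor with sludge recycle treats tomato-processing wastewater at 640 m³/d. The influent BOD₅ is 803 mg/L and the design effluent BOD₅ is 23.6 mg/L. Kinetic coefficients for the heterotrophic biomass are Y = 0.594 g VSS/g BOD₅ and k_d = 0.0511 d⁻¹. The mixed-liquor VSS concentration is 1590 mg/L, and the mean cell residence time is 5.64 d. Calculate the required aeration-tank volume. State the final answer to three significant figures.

V ≈ 816 m³

Rearranging the biomass balance for a CMAS with decay, V = Y·Q·ΔS·θ_c / [X·(1+k_d θ_c)] = 0.594 × 640 × (803 − 23.6) × 5.64 / [1590 × (1 + 0.0511 × 5.64)] = 1.67×10^6 / 2048 = 815.9 m³.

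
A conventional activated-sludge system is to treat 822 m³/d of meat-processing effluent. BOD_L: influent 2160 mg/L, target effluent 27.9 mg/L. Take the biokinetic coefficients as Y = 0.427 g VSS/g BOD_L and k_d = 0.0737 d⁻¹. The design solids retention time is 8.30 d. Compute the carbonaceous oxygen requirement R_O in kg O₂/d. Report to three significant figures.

Observed yield with endogenous decay: Y_obs = Y / (1 + k_d·θ_c) = 0.427 / (1 + 0.0737 × 8.30) = 0.427 / 1.612 = 0.2649 g VSS/g BOD_L.
Q·(S₀ − S) = 822 × (2160 − 27.9) × 10⁻³ = 1753 kg/d removed.
P_X = Y_obs·Q·(S₀ − S) = 0.2649 × 1753 = 464.3 kg VSS/d.
R_O = Q·(S₀ − S) − 1.42·P_X = 1753 − 1.42 × 464.3 = 1093 kg O₂/d.

R_O ≈ 1090 kg O₂/d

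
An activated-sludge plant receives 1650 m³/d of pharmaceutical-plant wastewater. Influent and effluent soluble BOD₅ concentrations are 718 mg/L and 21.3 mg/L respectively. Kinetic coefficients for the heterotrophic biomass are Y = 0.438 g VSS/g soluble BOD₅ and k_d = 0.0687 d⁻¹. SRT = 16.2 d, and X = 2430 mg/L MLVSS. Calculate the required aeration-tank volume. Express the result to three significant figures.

Steady-state biomass mass balance: V·X·(1 + k_d·θ_c) = Y·Q·(S₀ − S)·θ_c, so V = 0.438 × 1650 × (718 − 21.3) × 16.2 / [2430 × (1 + 0.0687 × 16.2)] = 8.16×10^6 / 5134 = 1589 m³.

V ≈ 1590 m³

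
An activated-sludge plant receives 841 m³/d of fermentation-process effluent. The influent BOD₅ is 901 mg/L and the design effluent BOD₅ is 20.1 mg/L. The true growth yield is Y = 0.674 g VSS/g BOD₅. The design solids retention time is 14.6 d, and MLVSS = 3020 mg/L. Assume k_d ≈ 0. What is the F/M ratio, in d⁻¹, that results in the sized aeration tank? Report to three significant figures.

F/M ≈ 0.104 d⁻¹

V·X = Y·Q·ΔS·θ_c gives V = 0.674 × 841 × (901 − 20.1) × 14.6 / 3020 = 2414 m³.
F/M = Q·S₀ / (V·X) = 841 × 901 / (2414 × 3020) = 0.1039 g BOD₅·(g VSS·d)⁻¹.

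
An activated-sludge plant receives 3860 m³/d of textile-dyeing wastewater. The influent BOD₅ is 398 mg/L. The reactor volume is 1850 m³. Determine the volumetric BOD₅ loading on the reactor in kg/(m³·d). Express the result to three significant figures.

L_v ≈ 0.830 kg BOD₅/(m³·d)

Volumetric loading L_v = Q·S₀ / V = 3860 × 398 g/m³ / 1850 m³ = 830.4 g/(m³·d) = 0.8304 kg BOD₅/(m³·d).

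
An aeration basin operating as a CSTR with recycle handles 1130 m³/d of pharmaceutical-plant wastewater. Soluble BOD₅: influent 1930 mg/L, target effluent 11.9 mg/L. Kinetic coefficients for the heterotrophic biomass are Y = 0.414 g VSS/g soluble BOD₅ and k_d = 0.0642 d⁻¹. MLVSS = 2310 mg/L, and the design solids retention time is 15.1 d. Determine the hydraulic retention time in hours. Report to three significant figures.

τ ≈ 63.3 h

Steady-state biomass mass balance: V·X·(1 + k_d·θ_c) = Y·Q·(S₀ − S)·θ_c, so V = 0.414 × 1130 × (1930 − 11.9) × 15.1 / [2310 × (1 + 0.0642 × 15.1)] = 1.35×10^7 / 4549 = 2978 m³.
τ = V/Q = 2978/1130 = 2.636 d, or 63.26 h.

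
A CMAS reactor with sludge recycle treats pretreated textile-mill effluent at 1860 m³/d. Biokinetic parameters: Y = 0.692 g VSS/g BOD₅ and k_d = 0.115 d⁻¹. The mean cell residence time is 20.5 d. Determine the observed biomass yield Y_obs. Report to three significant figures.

Y_obs ≈ 0.206 g VSS/g BOD₅

Observed yield with endogenous decay: Y_obs = Y / (1 + k_d·θ_c) = 0.692 / (1 + 0.115 × 20.5) = 0.692 / 3.357 = 0.2061 g VSS/g BOD₅.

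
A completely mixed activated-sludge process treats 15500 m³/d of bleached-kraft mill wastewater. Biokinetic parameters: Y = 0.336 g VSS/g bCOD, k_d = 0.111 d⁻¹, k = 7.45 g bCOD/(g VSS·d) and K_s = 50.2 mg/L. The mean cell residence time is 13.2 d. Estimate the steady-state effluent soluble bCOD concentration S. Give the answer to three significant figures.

S ≈ 4.05 mg/L

From the Monod/SRT balance for a CMAS, S = K_s·(1+k_d θ_c)/[θ_c·(Y k − k_d) − 1] = 50.2 × (1 + 0.111 × 13.2) / [13.2 × (0.336 × 7.45 − 0.111) − 1] = 123.8 / 30.58 = 4.047 mg/L.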